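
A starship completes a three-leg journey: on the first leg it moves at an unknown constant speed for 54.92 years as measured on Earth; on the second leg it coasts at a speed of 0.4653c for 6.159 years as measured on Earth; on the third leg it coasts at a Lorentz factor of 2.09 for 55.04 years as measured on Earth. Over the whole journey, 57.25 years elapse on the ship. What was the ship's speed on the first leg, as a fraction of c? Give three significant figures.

β = 0.886

Leg 1: speed unknown; τ_1 = 54.92/γ_1.
Leg 2: γ = 1/√(1 − 0.4653²) = 1/√0.7835 = 1.130; τ_2 = 6.159/1.130 = 5.452 years.
Leg 3: γ = 2.09; τ_3 = 55.04/2.090 = 26.33 years.
Total proper time: τ_1 + 5.452 + 26.33 = 57.25, so τ_1 = 57.25 − 31.79 = 25.46 years.
γ_1 = 54.92/25.46 = 2.157; β = √(1 − 1/γ²) = √0.7850.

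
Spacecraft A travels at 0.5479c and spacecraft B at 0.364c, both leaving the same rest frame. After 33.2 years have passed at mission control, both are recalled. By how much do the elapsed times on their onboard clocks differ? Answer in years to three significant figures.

|τ_A − τ_B| = 3.15 years

A: γ = 1/√(1 − 0.5479²) = 1/√0.6998 = 1.195; τ_A = 33.2/1.195 = 27.77 years.
B: γ = 1/√(1 − 0.364²) = 1/√0.8675 = 1.074; τ_B = 33.2/1.074 = 30.92 years.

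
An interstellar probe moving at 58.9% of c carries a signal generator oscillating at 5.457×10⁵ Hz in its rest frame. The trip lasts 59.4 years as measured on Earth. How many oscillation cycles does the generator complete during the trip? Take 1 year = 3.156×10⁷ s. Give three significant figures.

β = 0.589; γ = 1/√(1 − 0.589²) = 1/√0.6531 = 1.237
The oscillator's own cycle count is N = f × τ where τ is the proper time aboard the probe. τ = Δt/γ = 59.4/1.237 = 48.00 years = 1.515×10⁹ s.
N = 5.457×10⁵ × 1.515×10⁹ = 8.267×10¹⁴.

N = 8.27×10¹⁴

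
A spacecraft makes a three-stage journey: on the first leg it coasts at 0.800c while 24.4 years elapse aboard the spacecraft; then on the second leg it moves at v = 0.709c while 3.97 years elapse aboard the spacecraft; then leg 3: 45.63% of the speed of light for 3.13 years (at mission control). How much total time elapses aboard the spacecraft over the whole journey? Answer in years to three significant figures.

τ = 31.2 years

Leg 1: 24.4 years is already measured aboard the spacecraft.
Leg 2: 3.97 years is already measured aboard the spacecraft.
Leg 3: β = 0.4563; γ = 1/√(1 − 0.4563²) = 1/√0.7918 = 1.124; τ_3 = 3.13/1.124 = 2.785 years.
Total: 24.40 + 3.970 + 2.785 years.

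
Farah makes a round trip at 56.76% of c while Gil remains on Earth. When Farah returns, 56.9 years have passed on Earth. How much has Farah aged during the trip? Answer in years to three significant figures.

β = 0.5676; γ = 1/√(1 − 0.5676²) = 1/√0.6778 = 1.215
Farah's clock measures proper time along the trip: τ = Δt/γ = 56.9/1.215 years.

τ = 46.8 years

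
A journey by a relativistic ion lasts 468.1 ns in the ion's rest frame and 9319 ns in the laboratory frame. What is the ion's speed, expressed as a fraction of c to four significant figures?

v = 0.9987c

The proper time is measured in the ion's rest frame (both events occur at the ion's location); Δt is measured in the laboratory frame. γ = Δt/τ = 9319/468.1 = 19.91.
β = √(1 − 1/γ²) = √(1 − 0.002523) = √0.9975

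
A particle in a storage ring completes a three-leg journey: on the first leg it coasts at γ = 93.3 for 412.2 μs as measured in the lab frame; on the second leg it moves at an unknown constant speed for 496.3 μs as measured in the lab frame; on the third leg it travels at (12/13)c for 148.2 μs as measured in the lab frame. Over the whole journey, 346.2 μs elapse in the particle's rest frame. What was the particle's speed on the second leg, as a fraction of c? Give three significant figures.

β = 0.819

Leg 1: γ = 93.3; τ_1 = 412.2/93.30 = 4.418 μs.
Leg 2: speed unknown; τ_2 = 496.3/γ_2.
Leg 3: γ = 1/√(1 − (12/13)²) = 13/5 = 2.600; τ_3 = 148.2/2.600 = 57.00 μs.
Total proper time: 4.418 + τ_2 + 57.00 = 346.2, so τ_2 = 346.2 − 61.42 = 284.8 μs.
γ_2 = 496.3/284.8 = 1.743; β = √(1 − 1/γ²) = √0.6707.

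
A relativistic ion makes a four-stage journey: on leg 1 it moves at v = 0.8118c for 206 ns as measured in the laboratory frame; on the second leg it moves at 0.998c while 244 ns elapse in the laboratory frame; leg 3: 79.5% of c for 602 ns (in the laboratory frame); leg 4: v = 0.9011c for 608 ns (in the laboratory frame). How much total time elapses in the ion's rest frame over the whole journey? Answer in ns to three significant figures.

Leg 1: γ = 1/√(1 − 0.8118²) = 1/√0.3410 = 1.713; τ_1 = 206/1.713 = 120.3 ns.
Leg 2: γ = 1/√(1 − 0.998²) = 1/√0.003996 = 15.82; τ_2 = 244/15.82 = 15.42 ns.
Leg 3: β = 0.795; γ = 1/√(1 − 0.795²) = 1/√0.3680 = 1.649; τ_3 = 602/1.649 = 365.2 ns.
Leg 4: γ = 1/√(1 − 0.9011²) = 1/√0.1880 = 2.306; τ_4 = 608/2.306 = 263.6 ns.
Total: 120.3 + 15.42 + 365.2 + 263.6 ns.

τ = 765 ns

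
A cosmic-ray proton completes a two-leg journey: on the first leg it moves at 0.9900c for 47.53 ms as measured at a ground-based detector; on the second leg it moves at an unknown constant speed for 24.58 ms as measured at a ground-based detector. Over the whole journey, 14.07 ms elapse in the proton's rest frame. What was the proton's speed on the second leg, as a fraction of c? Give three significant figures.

Leg 1: γ = 1/√(1 − 0.9900²) = 1/√0.01990 = 7.089; τ_1 = 47.53/7.089 = 6.705 ms.
Leg 2: speed unknown; τ_2 = 24.58/γ_2.
Total proper time: 6.705 + τ_2 = 14.07, so τ_2 = 14.07 − 6.705 = 7.365 ms.
γ_2 = 24.58/7.365 = 3.337; β = √(1 − 1/γ²) = √0.9102.

β = 0.954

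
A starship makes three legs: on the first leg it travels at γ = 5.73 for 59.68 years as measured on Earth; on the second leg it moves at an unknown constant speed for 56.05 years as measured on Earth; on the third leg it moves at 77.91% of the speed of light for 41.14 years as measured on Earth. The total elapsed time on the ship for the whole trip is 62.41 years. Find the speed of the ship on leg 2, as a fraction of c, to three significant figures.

Leg 1: γ = 5.73; τ_1 = 59.68/5.730 = 10.42 years.
Leg 2: speed unknown; τ_2 = 56.05/γ_2.
Leg 3: β = 0.7791; γ = 1/√(1 − 0.7791²) = 1/√0.3930 = 1.595; τ_3 = 41.14/1.595 = 25.79 years.
Total proper time: 10.42 + τ_2 + 25.79 = 62.41, so τ_2 = 62.41 − 36.21 = 26.20 years.
γ_2 = 56.05/26.20 = 2.139; β = √(1 − 1/γ²) = √0.7814.

β = 0.884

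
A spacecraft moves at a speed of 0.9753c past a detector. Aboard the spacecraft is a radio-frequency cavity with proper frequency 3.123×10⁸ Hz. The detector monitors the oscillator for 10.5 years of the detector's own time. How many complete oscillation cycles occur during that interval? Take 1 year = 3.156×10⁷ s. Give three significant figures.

N = 2.29×10¹⁶

γ = 1/√(1 − 0.9753²) = 1/√0.04879 = 4.527
During 10.5 years of lab time, the oscillator's proper time advances by τ = Δt/γ = 10.5/4.527 = 2.319 years = 7.320×10⁷ s.
N = f × τ = 3.123×10⁸ × 7.320×10⁷ = 2.286×10¹⁶.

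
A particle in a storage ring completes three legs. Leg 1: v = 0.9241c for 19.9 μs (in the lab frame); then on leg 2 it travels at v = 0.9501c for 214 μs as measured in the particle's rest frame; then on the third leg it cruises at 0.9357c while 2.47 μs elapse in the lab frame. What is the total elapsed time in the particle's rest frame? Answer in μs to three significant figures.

Leg 1: γ = 1/√(1 − 0.9241²) = 1/√0.1460 = 2.617; τ_1 = 19.9/2.617 = 7.605 μs.
Leg 2: 214 μs is already measured in the particle's rest frame.
Leg 3: γ = 1/√(1 − 0.9357²) = 1/√0.1245 = 2.834; τ_3 = 2.47/2.834 = 0.8714 μs.
Total: 7.605 + 214.0 + 0.8714 μs.

τ = 222 μs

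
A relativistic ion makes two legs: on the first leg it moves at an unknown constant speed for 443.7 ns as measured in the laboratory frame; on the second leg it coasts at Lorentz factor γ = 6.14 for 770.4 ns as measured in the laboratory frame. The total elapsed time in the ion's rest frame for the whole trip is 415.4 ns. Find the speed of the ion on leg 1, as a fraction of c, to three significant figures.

Leg 1: speed unknown; τ_1 = 443.7/γ_1.
Leg 2: γ = 6.14; τ_2 = 770.4/6.140 = 125.5 ns.
Total proper time: τ_1 + 125.5 = 415.4, so τ_1 = 415.4 − 125.5 = 289.9 ns.
γ_1 = 443.7/289.9 = 1.530; β = √(1 − 1/γ²) = √0.5730.

β = 0.757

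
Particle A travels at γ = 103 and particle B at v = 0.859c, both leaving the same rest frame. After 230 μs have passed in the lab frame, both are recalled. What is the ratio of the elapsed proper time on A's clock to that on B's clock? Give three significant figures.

τ_A/τ_B = 0.0190

A: γ = 103. B: γ = 1/√(1 − 0.859²) = 1/√0.2621 = 1.953.
τ_A/τ_B = γ_B/γ_A = 1.953/103.0 = 0.01896, so τ_A/τ_B = 0.01896.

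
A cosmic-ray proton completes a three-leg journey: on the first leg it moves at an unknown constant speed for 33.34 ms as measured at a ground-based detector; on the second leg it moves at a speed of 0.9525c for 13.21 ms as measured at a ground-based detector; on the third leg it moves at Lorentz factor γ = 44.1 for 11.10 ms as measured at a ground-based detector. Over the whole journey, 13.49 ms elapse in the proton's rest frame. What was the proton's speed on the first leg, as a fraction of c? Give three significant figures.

Leg 1: speed unknown; τ_1 = 33.34/γ_1.
Leg 2: γ = 1/√(1 − 0.9525²) = 1/√0.09274 = 3.284; τ_2 = 13.21/3.284 = 4.023 ms.
Leg 3: γ = 44.1; τ_3 = 11.10/44.10 = 0.2517 ms.
Total proper time: τ_1 + 4.023 + 0.2517 = 13.49, so τ_1 = 13.49 − 4.275 = 9.215 ms.
γ_1 = 33.34/9.215 = 3.618; β = √(1 − 1/γ²) = √0.9236.

β = 0.961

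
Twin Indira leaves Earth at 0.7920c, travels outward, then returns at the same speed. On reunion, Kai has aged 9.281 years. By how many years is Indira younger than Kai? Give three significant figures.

Δt − τ = 3.61 years

γ = 1/√(1 − 0.7920²) = 1/√0.3727 = 1.638
Indira's elapsed proper time: τ = 9.281/1.638 = 5.666 years.
Age gap = Δt − τ = 9.281 − 5.666 years.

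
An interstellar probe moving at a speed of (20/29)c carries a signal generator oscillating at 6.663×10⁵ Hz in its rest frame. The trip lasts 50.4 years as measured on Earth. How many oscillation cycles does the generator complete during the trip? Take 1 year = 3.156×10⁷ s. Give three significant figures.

N = 7.67×10¹⁴

γ = 1/√(1 − (20/29)²) = 29/21 ≈ 1.381
The oscillator's own cycle count is N = f × τ where τ is the proper time aboard the probe. τ = Δt/γ = 50.4/1.381 = 36.50 years = 1.152×10⁹ s.
N = 6.663×10⁵ × 1.152×10⁹ = 7.675×10¹⁴.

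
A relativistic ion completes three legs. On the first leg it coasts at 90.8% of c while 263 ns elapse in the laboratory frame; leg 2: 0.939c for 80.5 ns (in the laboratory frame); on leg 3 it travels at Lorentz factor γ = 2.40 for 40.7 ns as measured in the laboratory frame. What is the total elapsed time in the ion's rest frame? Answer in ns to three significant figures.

Leg 1: β = 0.908; γ = 1/√(1 − 0.908²) = 1/√0.1755 = 2.387; τ_1 = 263/2.387 = 110.2 ns.
Leg 2: γ = 1/√(1 − 0.939²) = 1/√0.1183 = 2.908; τ_2 = 80.5/2.908 = 27.69 ns.
Leg 3: γ = 2.40; τ_3 = 40.7/2.400 = 16.96 ns.
Total: 110.2 + 27.69 + 16.96 ns.

τ = 155 ns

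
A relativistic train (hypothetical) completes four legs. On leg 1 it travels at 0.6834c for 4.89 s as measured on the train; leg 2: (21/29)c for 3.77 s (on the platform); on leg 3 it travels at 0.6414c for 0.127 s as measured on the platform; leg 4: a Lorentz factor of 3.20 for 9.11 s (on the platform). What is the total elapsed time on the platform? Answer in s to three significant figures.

Δt = 19.7 s

Leg 1: γ = 1/√(1 − 0.6834²) = 1/√0.5330 = 1.370; Δt_1 = 1.370 × 4.89 = 6.698 s.
Leg 2: 3.77 s is already measured on the platform.
Leg 3: 0.127 s is already measured on the platform.
Leg 4: 9.11 s is already measured on the platform.
Total: 6.698 + 3.770 + 0.1270 + 9.110 s.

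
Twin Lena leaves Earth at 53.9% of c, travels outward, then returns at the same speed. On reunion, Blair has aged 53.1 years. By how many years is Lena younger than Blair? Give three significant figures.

β = 0.539; γ = 1/√(1 − 0.539²) = 1/√0.7095 = 1.187
Lena's elapsed proper time: τ = 53.1/1.187 = 44.73 years.
Age gap = Δt − τ = 53.1 − 44.73 years.

Δt − τ = 8.37 years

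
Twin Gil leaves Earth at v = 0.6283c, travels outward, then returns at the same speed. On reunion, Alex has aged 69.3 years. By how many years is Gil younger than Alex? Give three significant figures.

γ = 1/√(1 − 0.6283²) = 1/√0.6052 = 1.285
Gil's elapsed proper time: τ = 69.3/1.285 = 53.91 years.
Age gap = Δt − τ = 69.3 − 53.91 years.

Δt − τ = 15.4 years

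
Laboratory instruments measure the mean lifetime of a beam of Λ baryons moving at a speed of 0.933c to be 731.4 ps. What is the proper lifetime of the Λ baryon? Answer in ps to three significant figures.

γ = 1/√(1 − 0.933²) = 1/√0.1295 = 2.779
The lab-frame lifetime is the dilated interval; the proper lifetime is τ₀ = Δt/γ = 731.4/2.779 ps.

τ₀ = 263 ps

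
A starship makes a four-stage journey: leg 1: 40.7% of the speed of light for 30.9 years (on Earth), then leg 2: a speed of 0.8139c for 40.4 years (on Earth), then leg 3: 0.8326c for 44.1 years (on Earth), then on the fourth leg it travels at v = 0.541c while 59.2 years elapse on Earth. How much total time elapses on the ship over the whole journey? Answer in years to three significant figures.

τ = 126 years

Leg 1: β = 0.407; γ = 1/√(1 − 0.407²) = 1/√0.8344 = 1.095; τ_1 = 30.9/1.095 = 28.22 years.
Leg 2: γ = 1/√(1 − 0.8139²) = 1/√0.3376 = 1.721; τ_2 = 40.4/1.721 = 23.47 years.
Leg 3: γ = 1/√(1 − 0.8326²) = 1/√0.3068 = 1.805; τ_3 = 44.1/1.805 = 24.43 years.
Leg 4: γ = 1/√(1 − 0.541²) = 1/√0.7073 = 1.189; τ_4 = 59.2/1.189 = 49.79 years.
Total: 28.22 + 23.47 + 24.43 + 49.79 years.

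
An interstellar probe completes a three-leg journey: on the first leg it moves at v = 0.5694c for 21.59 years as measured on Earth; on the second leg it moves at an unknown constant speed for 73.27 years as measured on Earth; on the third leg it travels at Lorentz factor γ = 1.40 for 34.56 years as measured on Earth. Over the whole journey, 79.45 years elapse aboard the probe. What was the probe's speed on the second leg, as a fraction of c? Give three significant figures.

Leg 1: γ = 1/√(1 − 0.5694²) = 1/√0.6758 = 1.216; τ_1 = 21.59/1.216 = 17.75 years.
Leg 2: speed unknown; τ_2 = 73.27/γ_2.
Leg 3: γ = 1.40; τ_3 = 34.56/1.400 = 24.69 years.
Total proper time: 17.75 + τ_2 + 24.69 = 79.45, so τ_2 = 79.45 − 42.43 = 37.02 years.
γ_2 = 73.27/37.02 = 1.979; β = √(1 − 1/γ²) = √0.7448.

β = 0.863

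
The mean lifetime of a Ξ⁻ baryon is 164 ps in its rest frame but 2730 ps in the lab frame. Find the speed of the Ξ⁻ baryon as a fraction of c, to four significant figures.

γ = Δt/τ₀ = 2730/164 = 16.65
β = √(1 − 1/γ²) = √(1 − 0.003609) = √0.9964

v = 0.9982c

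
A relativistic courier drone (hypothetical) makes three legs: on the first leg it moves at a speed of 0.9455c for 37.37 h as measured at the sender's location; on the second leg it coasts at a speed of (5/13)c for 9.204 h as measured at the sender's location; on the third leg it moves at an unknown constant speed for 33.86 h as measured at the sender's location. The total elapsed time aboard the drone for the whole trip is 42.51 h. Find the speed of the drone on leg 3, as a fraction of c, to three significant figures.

Leg 1: γ = 1/√(1 − 0.9455²) = 1/√0.1060 = 3.071; τ_1 = 37.37/3.071 = 12.17 h.
Leg 2: γ = 1/√(1 − (5/13)²) = 13/12 ≈ 1.083; τ_2 = 9.204/1.083 = 8.496 h.
Leg 3: speed unknown; τ_3 = 33.86/γ_3.
Total proper time: 12.17 + 8.496 + τ_3 = 42.51, so τ_3 = 42.51 − 20.66 = 21.85 h.
γ_3 = 33.86/21.85 = 1.550; β = √(1 − 1/γ²) = √0.5838.

β = 0.764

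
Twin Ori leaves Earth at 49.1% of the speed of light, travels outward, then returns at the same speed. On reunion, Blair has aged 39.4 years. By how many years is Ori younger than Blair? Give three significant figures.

β = 0.491; γ = 1/√(1 − 0.491²) = 1/√0.7589 = 1.148
Ori's elapsed proper time: τ = 39.4/1.148 = 34.32 years.
Age gap = Δt − τ = 39.4 − 34.32 years.

Δt − τ = 5.08 years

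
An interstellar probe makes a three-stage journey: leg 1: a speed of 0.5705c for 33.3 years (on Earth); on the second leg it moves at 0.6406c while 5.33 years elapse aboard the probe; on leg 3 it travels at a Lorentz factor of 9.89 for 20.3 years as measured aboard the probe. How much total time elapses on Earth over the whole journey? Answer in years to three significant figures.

Δt = 241 years

Leg 1: 33.3 years is already measured on Earth.
Leg 2: γ = 1/√(1 − 0.6406²) = 1/√0.5896 = 1.302; Δt_2 = 1.302 × 5.33 = 6.941 years.
Leg 3: γ = 9.89; Δt_3 = 9.890 × 20.3 = 200.8 years.
Total: 33.30 + 6.941 + 200.8 years.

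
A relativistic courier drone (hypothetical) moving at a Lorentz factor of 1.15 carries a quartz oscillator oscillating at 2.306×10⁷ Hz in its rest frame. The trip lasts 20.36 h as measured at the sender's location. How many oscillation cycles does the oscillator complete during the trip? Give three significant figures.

N = 1.47×10¹²

γ = 1.15
The oscillator's own cycle count is N = f × τ where τ is the proper time aboard the drone. τ = Δt/γ = 20.36/1.150 = 17.70 h = 6.374×10⁴ s.
N = 2.306×10⁷ × 6.374×10⁴ = 1.470×10¹².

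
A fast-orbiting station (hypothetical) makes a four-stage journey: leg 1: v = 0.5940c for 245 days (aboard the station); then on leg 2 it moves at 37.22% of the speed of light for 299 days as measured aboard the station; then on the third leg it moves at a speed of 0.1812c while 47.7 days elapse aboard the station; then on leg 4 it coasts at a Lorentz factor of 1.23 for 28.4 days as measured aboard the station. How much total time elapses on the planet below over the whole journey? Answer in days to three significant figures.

Leg 1: γ = 1/√(1 − 0.5940²) = 1/√0.6472 = 1.243; Δt_1 = 1.243 × 245 = 304.6 days.
Leg 2: β = 0.3722; γ = 1/√(1 − 0.3722²) = 1/√0.8615 = 1.077; Δt_2 = 1.077 × 299 = 322.1 days.
Leg 3: γ = 1/√(1 − 0.1812²) = 1/√0.9672 = 1.017; Δt_3 = 1.017 × 47.7 = 48.50 days.
Leg 4: γ = 1.23; Δt_4 = 1.230 × 28.4 = 34.93 days.
Total: 304.6 + 322.1 + 48.50 + 34.93 days.

Δt = 710 days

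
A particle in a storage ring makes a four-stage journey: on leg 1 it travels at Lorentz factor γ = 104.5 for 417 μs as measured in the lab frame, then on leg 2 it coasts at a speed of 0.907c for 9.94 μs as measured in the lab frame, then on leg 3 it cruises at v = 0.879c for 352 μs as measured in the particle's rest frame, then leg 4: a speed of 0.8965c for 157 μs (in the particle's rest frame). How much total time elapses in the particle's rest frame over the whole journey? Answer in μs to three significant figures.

τ = 517 μs

Leg 1: γ = 104.5; τ_1 = 417/104.5 = 3.990 μs.
Leg 2: γ = 1/√(1 − 0.907²) = 1/√0.1774 = 2.375; τ_2 = 9.94/2.375 = 4.186 μs.
Leg 3: 352 μs is already measured in the particle's rest frame.
Leg 4: 157 μs is already measured in the particle's rest frame.
Total: 3.990 + 4.186 + 352.0 + 157.0 μs.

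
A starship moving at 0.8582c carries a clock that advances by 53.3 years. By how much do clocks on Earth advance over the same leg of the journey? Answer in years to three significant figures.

γ = 1/√(1 − 0.8582²) = 1/√0.2635 = 1.948
The interval measured on the ship is the proper time (both events occur at the same place in that frame); the lab-frame interval is Δt = γτ = 1.948 × 53.3 years.

Δt = 104 years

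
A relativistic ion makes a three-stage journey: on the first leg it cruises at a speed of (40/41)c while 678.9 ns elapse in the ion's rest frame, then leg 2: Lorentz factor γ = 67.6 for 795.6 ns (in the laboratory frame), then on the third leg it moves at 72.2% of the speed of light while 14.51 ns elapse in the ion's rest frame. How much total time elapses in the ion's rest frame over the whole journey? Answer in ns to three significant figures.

τ = 705 ns

Leg 1: 678.9 ns is already measured in the ion's rest frame.
Leg 2: γ = 67.6; τ_2 = 795.6/67.60 = 11.77 ns.
Leg 3: 14.51 ns is already measured in the ion's rest frame.
Total: 678.9 + 11.77 + 14.51 ns.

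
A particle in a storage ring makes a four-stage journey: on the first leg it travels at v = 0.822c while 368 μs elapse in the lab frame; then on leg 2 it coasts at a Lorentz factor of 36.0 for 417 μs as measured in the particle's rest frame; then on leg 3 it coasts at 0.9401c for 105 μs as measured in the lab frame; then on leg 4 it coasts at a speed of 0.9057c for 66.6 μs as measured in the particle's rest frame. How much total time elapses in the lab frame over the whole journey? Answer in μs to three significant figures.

Leg 1: 368 μs is already measured in the lab frame.
Leg 2: γ = 36.0; Δt_2 = 36.00 × 417 = 1.501×10⁴ μs.
Leg 3: 105 μs is already measured in the lab frame.
Leg 4: γ = 1/√(1 − 0.9057²) = 1/√0.1797 = 2.359; Δt_4 = 2.359 × 66.6 = 157.1 μs.
Total: 368.0 + 1.501×10⁴ + 105.0 + 157.1 μs.

Δt = 1.56×10⁴ μs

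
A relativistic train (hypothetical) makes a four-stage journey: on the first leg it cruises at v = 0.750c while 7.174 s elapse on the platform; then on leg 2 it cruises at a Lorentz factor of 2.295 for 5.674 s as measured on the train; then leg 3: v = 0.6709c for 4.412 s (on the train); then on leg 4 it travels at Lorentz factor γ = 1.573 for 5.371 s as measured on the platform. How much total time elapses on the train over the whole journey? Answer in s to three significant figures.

Leg 1: γ = 1/√(1 − 0.750²) = 1/√0.4375 = 1.512; τ_1 = 7.174/1.512 = 4.745 s.
Leg 2: 5.674 s is already measured on the train.
Leg 3: 4.412 s is already measured on the train.
Leg 4: γ = 1.573; τ_4 = 5.371/1.573 = 3.414 s.
Total: 4.745 + 5.674 + 4.412 + 3.414 s.

τ = 18.2 s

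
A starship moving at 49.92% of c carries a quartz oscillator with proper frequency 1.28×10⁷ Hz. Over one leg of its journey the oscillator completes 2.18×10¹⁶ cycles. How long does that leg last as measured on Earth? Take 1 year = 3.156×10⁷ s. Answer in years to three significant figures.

β = 0.4992; γ = 1/√(1 − 0.4992²) = 1/√0.7508 = 1.154
Proper time for N cycles: τ = N/f = 2.18×10¹⁶/(1.28×10⁷) = 1.703×10⁹ s = 53.96 years.
Lab-frame duration Δt = γτ = 1.154 × 53.96 = 62.28 years.

Δt = 62.3 years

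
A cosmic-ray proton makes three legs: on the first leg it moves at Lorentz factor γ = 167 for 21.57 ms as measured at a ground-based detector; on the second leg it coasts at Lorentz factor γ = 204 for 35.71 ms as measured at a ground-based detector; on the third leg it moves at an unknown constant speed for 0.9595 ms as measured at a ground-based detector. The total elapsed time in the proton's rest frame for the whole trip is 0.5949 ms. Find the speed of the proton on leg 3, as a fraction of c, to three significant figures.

Leg 1: γ = 167; τ_1 = 21.57/167.0 = 0.1292 ms.
Leg 2: γ = 204; τ_2 = 35.71/204.0 = 0.1750 ms.
Leg 3: speed unknown; τ_3 = 0.9595/γ_3.
Total proper time: 0.1292 + 0.1750 + τ_3 = 0.5949, so τ_3 = 0.5949 − 0.3042 = 0.2907 ms.
γ_3 = 0.9595/0.2907 = 3.301; β = √(1 − 1/γ²) = √0.9082.

β = 0.953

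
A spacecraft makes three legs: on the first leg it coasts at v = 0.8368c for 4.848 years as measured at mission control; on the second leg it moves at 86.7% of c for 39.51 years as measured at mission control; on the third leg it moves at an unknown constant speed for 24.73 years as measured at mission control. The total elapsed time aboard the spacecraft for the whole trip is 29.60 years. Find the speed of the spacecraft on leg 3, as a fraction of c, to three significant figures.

Leg 1: γ = 1/√(1 − 0.8368²) = 1/√0.2998 = 1.826; τ_1 = 4.848/1.826 = 2.654 years.
Leg 2: β = 0.867; γ = 1/√(1 − 0.867²) = 1/√0.2483 = 2.007; τ_2 = 39.51/2.007 = 19.69 years.
Leg 3: speed unknown; τ_3 = 24.73/γ_3.
Total proper time: 2.654 + 19.69 + τ_3 = 29.60, so τ_3 = 29.60 − 22.34 = 7.258 years.
γ_3 = 24.73/7.258 = 3.407; β = √(1 − 1/γ²) = √0.9139.

β = 0.956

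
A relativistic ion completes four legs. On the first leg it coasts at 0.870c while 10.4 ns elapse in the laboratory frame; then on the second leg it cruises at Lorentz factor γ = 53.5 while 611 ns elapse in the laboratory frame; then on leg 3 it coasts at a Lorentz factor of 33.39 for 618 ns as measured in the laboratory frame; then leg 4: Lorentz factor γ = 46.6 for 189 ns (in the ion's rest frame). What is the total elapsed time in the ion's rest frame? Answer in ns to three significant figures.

Leg 1: γ = 1/√(1 − 0.870²) = 1/√0.2431 = 2.028; τ_1 = 10.4/2.028 = 5.128 ns.
Leg 2: γ = 53.5; τ_2 = 611/53.50 = 11.42 ns.
Leg 3: γ = 33.39; τ_3 = 618/33.39 = 18.51 ns.
Leg 4: 189 ns is already measured in the ion's rest frame.
Total: 5.128 + 11.42 + 18.51 + 189.0 ns.

τ = 224 ns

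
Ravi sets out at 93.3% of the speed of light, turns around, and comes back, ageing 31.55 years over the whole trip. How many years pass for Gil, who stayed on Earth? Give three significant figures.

β = 0.933; γ = 1/√(1 − 0.933²) = 1/√0.1295 = 2.779
Earth-frame duration is the dilated interval: Δt = γτ = 2.779 × 31.55 years.

Δt = 87.7 years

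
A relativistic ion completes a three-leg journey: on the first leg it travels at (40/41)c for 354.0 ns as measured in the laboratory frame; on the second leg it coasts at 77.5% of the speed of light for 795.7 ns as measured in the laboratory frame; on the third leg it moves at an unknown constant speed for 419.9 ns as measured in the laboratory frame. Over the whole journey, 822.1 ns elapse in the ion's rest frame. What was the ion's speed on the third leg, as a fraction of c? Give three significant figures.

Leg 1: γ = 1/√(1 − (40/41)²) = 41/9 ≈ 4.556; τ_1 = 354.0/4.556 = 77.71 ns.
Leg 2: β = 0.775; γ = 1/√(1 − 0.775²) = 1/√0.3994 = 1.582; τ_2 = 795.7/1.582 = 502.9 ns.
Leg 3: speed unknown; τ_3 = 419.9/γ_3.
Total proper time: 77.71 + 502.9 + τ_3 = 822.1, so τ_3 = 822.1 − 580.6 = 241.5 ns.
γ_3 = 419.9/241.5 = 1.738; β = √(1 − 1/γ²) = √0.6691.

β = 0.818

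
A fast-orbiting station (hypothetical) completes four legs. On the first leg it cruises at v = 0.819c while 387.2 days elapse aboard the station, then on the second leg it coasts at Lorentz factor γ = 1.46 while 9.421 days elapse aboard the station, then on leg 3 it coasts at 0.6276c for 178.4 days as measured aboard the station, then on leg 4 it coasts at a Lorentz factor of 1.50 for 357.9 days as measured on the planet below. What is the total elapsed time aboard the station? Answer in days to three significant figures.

τ = 814 days

Leg 1: 387.2 days is already measured aboard the station.
Leg 2: 9.421 days is already measured aboard the station.
Leg 3: 178.4 days is already measured aboard the station.
Leg 4: γ = 1.50; τ_4 = 357.9/1.500 = 238.6 days.
Total: 387.2 + 9.421 + 178.4 + 238.6 days.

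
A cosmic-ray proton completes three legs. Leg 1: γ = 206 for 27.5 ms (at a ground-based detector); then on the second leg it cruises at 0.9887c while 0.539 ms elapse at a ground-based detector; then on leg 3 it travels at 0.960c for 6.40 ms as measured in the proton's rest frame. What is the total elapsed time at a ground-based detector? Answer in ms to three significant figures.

Leg 1: 27.5 ms is already measured at a ground-based detector.
Leg 2: 0.539 ms is already measured at a ground-based detector.
Leg 3: γ = 1/√(1 − 0.960²) = 25/7 ≈ 3.571; Δt_3 = 3.571 × 6.40 = 22.86 ms.
Total: 27.50 + 0.5390 + 22.86 ms.

Δt = 50.9 ms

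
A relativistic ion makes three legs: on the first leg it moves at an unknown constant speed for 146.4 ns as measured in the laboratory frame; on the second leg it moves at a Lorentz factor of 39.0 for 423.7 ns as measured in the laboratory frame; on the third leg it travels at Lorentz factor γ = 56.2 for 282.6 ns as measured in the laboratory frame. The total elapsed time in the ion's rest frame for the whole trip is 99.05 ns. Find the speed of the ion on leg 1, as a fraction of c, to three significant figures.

β = 0.823

Leg 1: speed unknown; τ_1 = 146.4/γ_1.
Leg 2: γ = 39.0; τ_2 = 423.7/39.00 = 10.86 ns.
Leg 3: γ = 56.2; τ_3 = 282.6/56.20 = 5.028 ns.
Total proper time: τ_1 + 10.86 + 5.028 = 99.05, so τ_1 = 99.05 − 15.89 = 83.16 ns.
γ_1 = 146.4/83.16 = 1.761; β = √(1 − 1/γ²) = √0.6774.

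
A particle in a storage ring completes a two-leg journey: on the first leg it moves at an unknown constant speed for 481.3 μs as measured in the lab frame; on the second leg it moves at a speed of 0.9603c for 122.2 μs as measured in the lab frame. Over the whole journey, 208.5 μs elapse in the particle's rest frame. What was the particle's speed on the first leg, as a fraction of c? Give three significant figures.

Leg 1: speed unknown; τ_1 = 481.3/γ_1.
Leg 2: γ = 1/√(1 − 0.9603²) = 1/√0.07782 = 3.585; τ_2 = 122.2/3.585 = 34.09 μs.
Total proper time: τ_1 + 34.09 = 208.5, so τ_1 = 208.5 − 34.09 = 174.4 μs.
γ_1 = 481.3/174.4 = 2.760; β = √(1 − 1/γ²) = √0.8687.

β = 0.932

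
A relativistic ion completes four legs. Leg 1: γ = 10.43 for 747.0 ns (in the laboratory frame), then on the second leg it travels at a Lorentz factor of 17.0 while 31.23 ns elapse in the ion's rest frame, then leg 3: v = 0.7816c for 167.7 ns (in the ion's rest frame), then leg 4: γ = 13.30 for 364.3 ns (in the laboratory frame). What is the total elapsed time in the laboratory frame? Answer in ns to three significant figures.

Δt = 1910 ns

Leg 1: 747.0 ns is already measured in the laboratory frame.
Leg 2: γ = 17.0; Δt_2 = 17.00 × 31.23 = 530.9 ns.
Leg 3: γ = 1/√(1 − 0.7816²) = 1/√0.3891 = 1.603; Δt_3 = 1.603 × 167.7 = 268.8 ns.
Leg 4: 364.3 ns is already measured in the laboratory frame.
Total: 747.0 + 530.9 + 268.8 + 364.3 ns.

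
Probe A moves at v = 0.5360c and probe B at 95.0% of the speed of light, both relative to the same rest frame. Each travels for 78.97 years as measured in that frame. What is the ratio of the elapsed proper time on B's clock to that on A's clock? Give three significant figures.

A: γ = 1/√(1 − 0.5360²) = 1/√0.7127 = 1.185. B: β = 0.950; γ = 1/√(1 − 0.950²) = 1/√0.09750 = 3.203.
τ_A/τ_B = γ_B/γ_A = 3.203/1.185 = 2.704, so τ_B/τ_A = 0.3699.

τ_B/τ_A = 0.370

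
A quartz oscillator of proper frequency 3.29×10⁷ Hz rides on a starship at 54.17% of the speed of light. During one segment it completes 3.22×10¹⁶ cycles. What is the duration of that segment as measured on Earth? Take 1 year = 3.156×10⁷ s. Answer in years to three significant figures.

Δt = 36.9 years

β = 0.5417; γ = 1/√(1 − 0.5417²) = 1/√0.7066 = 1.190
Proper time for N cycles: τ = N/f = 3.22×10¹⁶/(3.29×10⁷) = 9.787×10⁸ s = 31.01 years.
Lab-frame duration Δt = γτ = 1.190 × 31.01 = 36.89 years.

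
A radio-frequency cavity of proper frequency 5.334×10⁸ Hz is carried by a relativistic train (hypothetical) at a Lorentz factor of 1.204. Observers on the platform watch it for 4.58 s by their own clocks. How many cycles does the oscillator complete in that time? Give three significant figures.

γ = 1.204
During 4.58 s of lab time, the oscillator's proper time advances by τ = Δt/γ = 4.58/1.204 = 3.804 s = 3.804×10⁰ s.
N = f × τ = 5.334×10⁸ × 3.804×10⁰ = 2.029×10⁹.

N = 2.03×10⁹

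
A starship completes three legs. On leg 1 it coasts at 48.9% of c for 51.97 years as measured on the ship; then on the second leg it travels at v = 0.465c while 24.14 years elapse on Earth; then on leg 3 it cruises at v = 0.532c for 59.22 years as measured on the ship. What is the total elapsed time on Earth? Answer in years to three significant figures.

Leg 1: β = 0.489; γ = 1/√(1 − 0.489²) = 1/√0.7609 = 1.146; Δt_1 = 1.146 × 51.97 = 59.58 years.
Leg 2: 24.14 years is already measured on Earth.
Leg 3: γ = 1/√(1 − 0.532²) = 1/√0.7170 = 1.181; Δt_3 = 1.181 × 59.22 = 69.94 years.
Total: 59.58 + 24.14 + 69.94 years.

Δt = 154 years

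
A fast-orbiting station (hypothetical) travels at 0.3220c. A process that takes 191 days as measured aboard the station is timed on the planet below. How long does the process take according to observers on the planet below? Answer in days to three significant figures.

Δt = 202 days

γ = 1/√(1 − 0.3220²) = 1/√0.8963 = 1.056
The interval measured aboard the station is the proper time (both events occur at the same place in that frame); the lab-frame interval is Δt = γτ = 1.056 × 191 days.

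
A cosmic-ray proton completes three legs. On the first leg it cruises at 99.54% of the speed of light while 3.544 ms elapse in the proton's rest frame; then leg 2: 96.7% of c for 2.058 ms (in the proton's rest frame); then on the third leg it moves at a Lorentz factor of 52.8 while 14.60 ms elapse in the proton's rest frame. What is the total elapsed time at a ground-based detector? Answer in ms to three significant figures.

Δt = 816 ms

Leg 1: β = 0.9954; γ = 1/√(1 − 0.9954²) = 1/√0.009179 = 10.44; Δt_1 = 10.44 × 3.544 = 36.99 ms.
Leg 2: β = 0.967; γ = 1/√(1 − 0.967²) = 1/√0.06491 = 3.925; Δt_2 = 3.925 × 2.058 = 8.078 ms.
Leg 3: γ = 52.8; Δt_3 = 52.80 × 14.60 = 770.9 ms.
Total: 36.99 + 8.078 + 770.9 ms.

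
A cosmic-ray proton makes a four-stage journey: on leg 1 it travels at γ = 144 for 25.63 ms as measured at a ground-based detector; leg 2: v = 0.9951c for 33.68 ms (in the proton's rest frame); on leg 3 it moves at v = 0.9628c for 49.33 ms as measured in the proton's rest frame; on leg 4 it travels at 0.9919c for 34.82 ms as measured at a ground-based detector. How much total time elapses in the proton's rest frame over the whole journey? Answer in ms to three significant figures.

τ = 87.6 ms

Leg 1: γ = 144; τ_1 = 25.63/144.0 = 0.1780 ms.
Leg 2: 33.68 ms is already measured in the proton's rest frame.
Leg 3: 49.33 ms is already measured in the proton's rest frame.
Leg 4: γ = 1/√(1 − 0.9919²) = 1/√0.01613 = 7.873; τ_4 = 34.82/7.873 = 4.423 ms.
Total: 0.1780 + 33.68 + 49.33 + 4.423 ms.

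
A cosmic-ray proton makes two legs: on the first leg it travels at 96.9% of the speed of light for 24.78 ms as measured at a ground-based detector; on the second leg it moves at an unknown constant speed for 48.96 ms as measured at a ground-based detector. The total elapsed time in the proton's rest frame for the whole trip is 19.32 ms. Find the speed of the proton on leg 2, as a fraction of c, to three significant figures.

Leg 1: β = 0.969; γ = 1/√(1 − 0.969²) = 1/√0.06104 = 4.048; τ_1 = 24.78/4.048 = 6.122 ms.
Leg 2: speed unknown; τ_2 = 48.96/γ_2.
Total proper time: 6.122 + τ_2 = 19.32, so τ_2 = 19.32 − 6.122 = 13.20 ms.
γ_2 = 48.96/13.20 = 3.710; β = √(1 − 1/γ²) = √0.9273.

β = 0.963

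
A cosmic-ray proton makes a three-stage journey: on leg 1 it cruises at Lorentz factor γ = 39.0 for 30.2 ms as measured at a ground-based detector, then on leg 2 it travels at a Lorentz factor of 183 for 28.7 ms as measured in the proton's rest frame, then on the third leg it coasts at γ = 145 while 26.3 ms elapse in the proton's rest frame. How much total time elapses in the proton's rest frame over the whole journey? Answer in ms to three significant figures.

τ = 55.8 ms

Leg 1: γ = 39.0; τ_1 = 30.2/39.00 = 0.7744 ms.
Leg 2: 28.7 ms is already measured in the proton's rest frame.
Leg 3: 26.3 ms is already measured in the proton's rest frame.
Total: 0.7744 + 28.70 + 26.30 ms.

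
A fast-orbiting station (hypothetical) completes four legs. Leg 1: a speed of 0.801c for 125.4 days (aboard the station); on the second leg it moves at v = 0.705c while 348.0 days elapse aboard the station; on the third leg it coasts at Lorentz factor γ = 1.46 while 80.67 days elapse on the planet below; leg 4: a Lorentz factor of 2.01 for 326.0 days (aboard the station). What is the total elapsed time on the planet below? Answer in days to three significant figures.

Δt = 1440 days

Leg 1: γ = 1/√(1 − 0.801²) = 1/√0.3584 = 1.670; Δt_1 = 1.670 × 125.4 = 209.5 days.
Leg 2: γ = 1/√(1 − 0.705²) = 1/√0.5030 = 1.410; Δt_2 = 1.410 × 348.0 = 490.7 days.
Leg 3: 80.67 days is already measured on the planet below.
Leg 4: γ = 2.01; Δt_4 = 2.010 × 326.0 = 655.3 days.
Total: 209.5 + 490.7 + 80.67 + 655.3 days.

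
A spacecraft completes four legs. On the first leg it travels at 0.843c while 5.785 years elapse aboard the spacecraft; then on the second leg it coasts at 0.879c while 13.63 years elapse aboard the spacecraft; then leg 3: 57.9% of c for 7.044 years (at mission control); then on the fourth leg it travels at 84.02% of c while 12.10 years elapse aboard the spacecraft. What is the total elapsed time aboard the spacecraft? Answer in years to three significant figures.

τ = 37.3 years

Leg 1: 5.785 years is already measured aboard the spacecraft.
Leg 2: 13.63 years is already measured aboard the spacecraft.
Leg 3: β = 0.579; γ = 1/√(1 − 0.579²) = 1/√0.6648 = 1.227; τ_3 = 7.044/1.227 = 5.743 years.
Leg 4: 12.10 years is already measured aboard the spacecraft.
Total: 5.785 + 13.63 + 5.743 + 12.10 years.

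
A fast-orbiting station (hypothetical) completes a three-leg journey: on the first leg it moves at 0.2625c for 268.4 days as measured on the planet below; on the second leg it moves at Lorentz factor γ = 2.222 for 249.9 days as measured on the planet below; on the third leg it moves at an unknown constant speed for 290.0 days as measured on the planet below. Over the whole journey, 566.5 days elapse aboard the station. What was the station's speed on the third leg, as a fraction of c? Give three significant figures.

Leg 1: γ = 1/√(1 − 0.2625²) = 1/√0.9311 = 1.036; τ_1 = 268.4/1.036 = 259.0 days.
Leg 2: γ = 2.222; τ_2 = 249.9/2.222 = 112.5 days.
Leg 3: speed unknown; τ_3 = 290.0/γ_3.
Total proper time: 259.0 + 112.5 + τ_3 = 566.5, so τ_3 = 566.5 − 371.5 = 195.0 days.
γ_3 = 290.0/195.0 = 1.487; β = √(1 − 1/γ²) = √0.5476.

β = 0.740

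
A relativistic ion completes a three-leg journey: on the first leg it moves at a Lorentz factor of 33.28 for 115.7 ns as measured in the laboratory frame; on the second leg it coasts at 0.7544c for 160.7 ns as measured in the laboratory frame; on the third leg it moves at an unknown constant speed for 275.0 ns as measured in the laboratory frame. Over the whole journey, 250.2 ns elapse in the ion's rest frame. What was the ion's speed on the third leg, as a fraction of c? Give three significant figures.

β = 0.858

Leg 1: γ = 33.28; τ_1 = 115.7/33.28 = 3.477 ns.
Leg 2: γ = 1/√(1 − 0.7544²) = 1/√0.4309 = 1.523; τ_2 = 160.7/1.523 = 105.5 ns.
Leg 3: speed unknown; τ_3 = 275.0/γ_3.
Total proper time: 3.477 + 105.5 + τ_3 = 250.2, so τ_3 = 250.2 − 109.0 = 141.2 ns.
γ_3 = 275.0/141.2 = 1.947; β = √(1 − 1/γ²) = √0.7362.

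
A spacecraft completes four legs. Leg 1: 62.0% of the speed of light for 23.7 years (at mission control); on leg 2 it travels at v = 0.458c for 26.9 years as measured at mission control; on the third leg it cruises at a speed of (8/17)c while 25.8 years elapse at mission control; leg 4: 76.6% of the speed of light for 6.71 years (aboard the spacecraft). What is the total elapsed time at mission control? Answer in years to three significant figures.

Leg 1: 23.7 years is already measured at mission control.
Leg 2: 26.9 years is already measured at mission control.
Leg 3: 25.8 years is already measured at mission control.
Leg 4: β = 0.766; γ = 1/√(1 − 0.766²) = 1/√0.4132 = 1.556; Δt_4 = 1.556 × 6.71 = 10.44 years.
Total: 23.70 + 26.90 + 25.80 + 10.44 years.

Δt = 86.8 years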